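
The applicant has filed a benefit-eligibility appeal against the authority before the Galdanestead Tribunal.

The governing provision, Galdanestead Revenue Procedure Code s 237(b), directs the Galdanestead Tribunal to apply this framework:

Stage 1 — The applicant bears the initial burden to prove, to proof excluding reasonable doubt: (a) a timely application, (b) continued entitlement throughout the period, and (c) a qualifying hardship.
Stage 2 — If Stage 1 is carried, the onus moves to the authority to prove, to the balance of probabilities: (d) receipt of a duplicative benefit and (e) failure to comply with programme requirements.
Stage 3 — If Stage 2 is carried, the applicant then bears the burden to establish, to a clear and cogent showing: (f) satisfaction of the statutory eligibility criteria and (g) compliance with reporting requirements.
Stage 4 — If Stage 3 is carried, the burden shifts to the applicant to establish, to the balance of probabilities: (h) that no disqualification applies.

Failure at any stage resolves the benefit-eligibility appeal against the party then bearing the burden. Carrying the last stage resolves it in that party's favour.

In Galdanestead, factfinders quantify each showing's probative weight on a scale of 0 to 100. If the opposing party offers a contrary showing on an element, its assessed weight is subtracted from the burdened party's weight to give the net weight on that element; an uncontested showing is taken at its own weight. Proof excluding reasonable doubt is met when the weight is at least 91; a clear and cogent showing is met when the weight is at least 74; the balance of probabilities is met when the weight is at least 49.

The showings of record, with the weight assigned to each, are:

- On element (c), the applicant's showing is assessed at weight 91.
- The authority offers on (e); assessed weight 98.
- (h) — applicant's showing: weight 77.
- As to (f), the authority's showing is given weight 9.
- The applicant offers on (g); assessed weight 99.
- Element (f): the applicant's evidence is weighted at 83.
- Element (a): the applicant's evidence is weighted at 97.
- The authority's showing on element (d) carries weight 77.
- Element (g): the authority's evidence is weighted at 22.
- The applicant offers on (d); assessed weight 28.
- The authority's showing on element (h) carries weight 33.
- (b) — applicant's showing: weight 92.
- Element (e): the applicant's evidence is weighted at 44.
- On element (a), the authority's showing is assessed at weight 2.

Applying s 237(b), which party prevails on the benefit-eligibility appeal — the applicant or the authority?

Stage 1 (applicant, proof excluding reasonable doubt, weight is at least 91): (a) net 97−2=95 ≥ 91 — meets; (b) 92 ≥ 91 — meets; (c) 91 ≥ 91 — meets.
  Stage 1 carried; the burden shifts to the authority.
Stage 2 (authority, the balance of probabilities, weight is at least 49): (d) net 77−28=49 ≥ 49 — meets; (e) net 98−44=54 ≥ 49 — meets.
  All elements met. The burden passes to the applicant.
Stage 3 (applicant, a clear and cogent showing, weight is at least 74): (f) net 83−9=74 ≥ 74 — meets; (g) net 99−22=77 ≥ 74 — meets.
  All elements met. The applicant retains the burden for Stage 4.
Stage 4 (applicant, the balance of probabilities, weight is at least 49): (h) net 77−33=44 < 49 — fails.
  Stage 4 not carried; the applicant fails its burden.
The analysis ends at Stage 4; the authority prevails.

authority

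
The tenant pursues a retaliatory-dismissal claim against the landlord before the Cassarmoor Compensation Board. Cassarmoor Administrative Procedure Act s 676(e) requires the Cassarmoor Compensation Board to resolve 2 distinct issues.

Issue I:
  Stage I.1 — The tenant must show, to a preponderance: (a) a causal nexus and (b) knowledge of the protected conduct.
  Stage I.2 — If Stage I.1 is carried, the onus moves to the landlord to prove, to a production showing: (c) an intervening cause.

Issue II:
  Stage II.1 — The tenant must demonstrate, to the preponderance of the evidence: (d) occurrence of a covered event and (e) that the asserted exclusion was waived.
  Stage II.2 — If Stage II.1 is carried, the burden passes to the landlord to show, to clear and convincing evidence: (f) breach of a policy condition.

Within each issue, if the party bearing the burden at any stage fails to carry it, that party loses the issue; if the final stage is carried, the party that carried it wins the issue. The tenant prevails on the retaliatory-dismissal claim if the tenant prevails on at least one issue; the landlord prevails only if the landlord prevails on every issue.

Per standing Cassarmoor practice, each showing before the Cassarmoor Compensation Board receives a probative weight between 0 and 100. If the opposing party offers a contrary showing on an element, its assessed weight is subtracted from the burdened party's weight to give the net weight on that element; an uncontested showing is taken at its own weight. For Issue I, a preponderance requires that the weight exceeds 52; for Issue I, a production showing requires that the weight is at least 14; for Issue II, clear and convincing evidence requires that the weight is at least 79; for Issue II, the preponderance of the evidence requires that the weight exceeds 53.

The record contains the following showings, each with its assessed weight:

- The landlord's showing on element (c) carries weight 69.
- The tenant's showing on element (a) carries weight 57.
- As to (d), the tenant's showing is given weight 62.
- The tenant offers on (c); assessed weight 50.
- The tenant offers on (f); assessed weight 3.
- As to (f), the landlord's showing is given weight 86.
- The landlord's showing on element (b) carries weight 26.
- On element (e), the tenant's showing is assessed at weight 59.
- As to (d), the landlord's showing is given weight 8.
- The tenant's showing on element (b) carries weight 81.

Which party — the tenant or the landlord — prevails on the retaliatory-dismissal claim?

landlord

— Issue I —
Stage I.1 (tenant, a preponderance, weight exceeds 52): (a) 57 > 52 — meets; (b) net 81−26=55 > 52 — meets.
  All elements met. The burden passes to the landlord.
Stage I.2 (landlord, a production showing, weight is at least 14): (c) net 69−50=19 ≥ 14 — meets.
  All elements met at the final stage.
Every stage carried; the landlord prevails on this issue.
— Issue II —
Stage II.1 — burden on tenant; standard: the preponderance of the evidence (weight exceeds 53).
    (d): 62 − 8 = 54 > 53 [met]
    (e): 59 > 53 [met]
  Stage II.1 is satisfied; the onus moves to the landlord.
Stage II.2 — burden on landlord; standard: clear and convincing evidence (weight is at least 79).
    (f): 86 − 3 = 83 ≥ 79 [met]
  The landlord carries the last stage.
With every stage satisfied, the landlord prevails on this issue.
Per-issue: Issue I → landlord; Issue II → landlord. The tenant must prevail on at least one issue; overall, the landlord prevails.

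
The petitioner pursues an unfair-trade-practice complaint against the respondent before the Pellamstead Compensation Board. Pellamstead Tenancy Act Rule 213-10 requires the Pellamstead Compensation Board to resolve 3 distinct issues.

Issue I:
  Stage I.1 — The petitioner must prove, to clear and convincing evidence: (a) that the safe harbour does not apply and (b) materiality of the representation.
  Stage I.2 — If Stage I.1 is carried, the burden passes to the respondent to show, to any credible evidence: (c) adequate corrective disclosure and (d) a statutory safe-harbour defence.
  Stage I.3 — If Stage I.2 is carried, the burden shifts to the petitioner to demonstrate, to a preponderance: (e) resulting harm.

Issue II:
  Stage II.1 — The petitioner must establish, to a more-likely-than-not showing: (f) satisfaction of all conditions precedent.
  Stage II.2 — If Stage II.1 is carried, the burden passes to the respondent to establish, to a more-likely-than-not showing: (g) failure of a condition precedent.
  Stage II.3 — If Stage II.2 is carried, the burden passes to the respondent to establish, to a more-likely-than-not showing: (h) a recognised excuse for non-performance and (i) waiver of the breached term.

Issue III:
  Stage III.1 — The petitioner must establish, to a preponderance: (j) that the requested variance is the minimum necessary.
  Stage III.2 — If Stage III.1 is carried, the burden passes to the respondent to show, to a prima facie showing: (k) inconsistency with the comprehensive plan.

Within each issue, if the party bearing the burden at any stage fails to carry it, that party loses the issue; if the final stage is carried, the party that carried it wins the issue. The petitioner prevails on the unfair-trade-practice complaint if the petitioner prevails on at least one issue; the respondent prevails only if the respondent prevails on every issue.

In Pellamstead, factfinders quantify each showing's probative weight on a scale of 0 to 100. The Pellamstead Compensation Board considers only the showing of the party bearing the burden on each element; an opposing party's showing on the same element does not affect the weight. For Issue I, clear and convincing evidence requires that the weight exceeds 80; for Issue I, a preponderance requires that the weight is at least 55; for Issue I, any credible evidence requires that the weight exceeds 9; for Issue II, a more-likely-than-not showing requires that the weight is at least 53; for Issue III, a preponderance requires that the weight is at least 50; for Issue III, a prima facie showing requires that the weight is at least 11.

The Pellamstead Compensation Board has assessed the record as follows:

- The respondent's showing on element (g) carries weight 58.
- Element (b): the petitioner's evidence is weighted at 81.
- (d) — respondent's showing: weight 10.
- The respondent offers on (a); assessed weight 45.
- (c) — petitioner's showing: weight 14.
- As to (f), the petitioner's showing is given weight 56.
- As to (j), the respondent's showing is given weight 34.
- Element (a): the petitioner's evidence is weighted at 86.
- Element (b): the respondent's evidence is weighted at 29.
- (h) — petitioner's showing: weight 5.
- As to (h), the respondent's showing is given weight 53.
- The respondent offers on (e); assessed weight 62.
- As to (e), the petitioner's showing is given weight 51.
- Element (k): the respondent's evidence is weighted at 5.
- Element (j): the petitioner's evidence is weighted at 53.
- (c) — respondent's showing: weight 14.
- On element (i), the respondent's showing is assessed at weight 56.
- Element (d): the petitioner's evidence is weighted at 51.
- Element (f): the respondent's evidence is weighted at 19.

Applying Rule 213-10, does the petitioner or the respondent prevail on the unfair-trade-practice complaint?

petitioner

— Issue I —
At Stage I.1 the petitioner must meet clear and convincing evidence (weight exceeds 80): on (a) the weight is 86 (the respondent's 45 is given no effect), > 80, so (a) meets the standard; on (b) the weight is 81 (the respondent's 29 is given no effect), > 80, so (b) meets the standard.
  Stage I.1 is satisfied; the onus moves to the respondent.
At Stage I.2 the respondent must meet any credible evidence (weight exceeds 9): on (c) the weight is 14 (the petitioner's 14 is given no effect), > 9, so (c) meets the standard; on (d) the weight is 10 (the petitioner's 51 is given no effect), > 9, so (d) meets the standard.
  All elements met. The burden passes to the petitioner.
At Stage I.3 the petitioner must meet a preponderance (weight is at least 55): on (e) the weight is 51 (the respondent's 62 is given no effect), which does not reach 55, so (e) does not meet the standard.
  Stage I.3 not carried; the petitioner fails its burden.
So the respondent prevails on this issue.
— Issue II —
Stage II.1 (petitioner, a more-likely-than-not showing, weight is at least 53): (f) 56 (respondent's 19 disregarded) ≥ 53 — meets.
  Stage II.1 carried; the burden shifts to the respondent.
Stage II.2 (respondent, a more-likely-than-not showing, weight is at least 53): (g) 58 ≥ 53 — meets.
  All elements met. The respondent retains the burden for Stage II.3.
Stage II.3 (respondent, a more-likely-than-not showing, weight is at least 53): (h) 53 (petitioner's 5 disregarded) ≥ 53 — meets; (i) 56 ≥ 53 — meets.
  All elements met at the final stage.
With every stage satisfied, the respondent prevails on this issue.
— Issue III —
Stage III.1 (petitioner, a preponderance, weight is at least 50): (j) 53 (respondent's 34 disregarded) ≥ 50 — meets.
  Stage III.1 is satisfied; the onus moves to the respondent.
Stage III.2 (respondent, a prima facie showing, weight is at least 11): (k) 5 < 11 — fails.
  The respondent does not carry Stage III.2.
The analysis ends at Stage III.2; the petitioner prevails on this issue.
Per-issue: Issue I → respondent; Issue II → respondent; Issue III → petitioner. The petitioner must prevail on at least one issue; overall, the petitioner prevails.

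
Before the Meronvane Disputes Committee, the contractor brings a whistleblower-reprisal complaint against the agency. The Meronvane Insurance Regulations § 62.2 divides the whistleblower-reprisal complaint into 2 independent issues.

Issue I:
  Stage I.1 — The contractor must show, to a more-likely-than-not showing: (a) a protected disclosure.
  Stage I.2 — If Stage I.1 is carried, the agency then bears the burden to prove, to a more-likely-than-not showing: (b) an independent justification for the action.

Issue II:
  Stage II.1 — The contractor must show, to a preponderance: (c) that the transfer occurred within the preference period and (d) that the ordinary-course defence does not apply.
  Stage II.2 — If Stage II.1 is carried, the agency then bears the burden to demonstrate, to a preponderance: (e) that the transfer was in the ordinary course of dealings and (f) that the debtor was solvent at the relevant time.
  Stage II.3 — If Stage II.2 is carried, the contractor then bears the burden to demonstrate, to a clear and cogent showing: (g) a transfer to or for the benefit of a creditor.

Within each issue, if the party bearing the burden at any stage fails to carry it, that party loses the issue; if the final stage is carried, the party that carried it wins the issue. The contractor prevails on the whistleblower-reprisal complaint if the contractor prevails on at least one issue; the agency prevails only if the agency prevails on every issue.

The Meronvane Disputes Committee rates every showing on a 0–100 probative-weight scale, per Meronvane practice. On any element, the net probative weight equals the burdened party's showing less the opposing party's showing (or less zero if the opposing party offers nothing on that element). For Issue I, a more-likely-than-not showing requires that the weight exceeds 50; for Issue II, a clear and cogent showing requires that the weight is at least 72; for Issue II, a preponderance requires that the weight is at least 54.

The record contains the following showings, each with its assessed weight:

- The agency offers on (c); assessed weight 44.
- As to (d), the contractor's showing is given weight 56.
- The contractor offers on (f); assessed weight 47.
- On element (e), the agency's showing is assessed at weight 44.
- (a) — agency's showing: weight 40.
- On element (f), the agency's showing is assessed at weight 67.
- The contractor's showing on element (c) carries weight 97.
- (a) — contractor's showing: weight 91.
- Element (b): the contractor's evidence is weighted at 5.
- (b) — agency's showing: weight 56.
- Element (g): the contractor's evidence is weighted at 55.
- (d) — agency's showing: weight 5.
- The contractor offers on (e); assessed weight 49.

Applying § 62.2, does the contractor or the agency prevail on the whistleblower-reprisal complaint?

agency

— Issue I —
At Stage I.1 the contractor must meet a more-likely-than-not showing (weight exceeds 50): on (a) the weight is 91 less the opposing 40 gives net 51, which does exceed 50, so (a) meets the standard.
  Stage I.1 carried; the burden shifts to the agency.
At Stage I.2 the agency must meet a more-likely-than-not showing (weight exceeds 50): on (b) the weight is 56 less the opposing 5 gives net 51, which does exceed 50, so (b) meets the standard.
  All elements met at the final stage.
With every stage satisfied, the agency prevails on this issue.
— Issue II —
Stage II.1 (contractor, a preponderance, weight is at least 54): (c) net 97−44=53 < 54 — fails; (d) net 56−5=51 < 54 — fails.
  Stage II.1 not carried; the contractor fails its burden.
The analysis ends at Stage II.1; the agency prevails on this issue.
Per-issue: Issue I → agency; Issue II → agency. The contractor must prevail on at least one issue; overall, the agency prevails.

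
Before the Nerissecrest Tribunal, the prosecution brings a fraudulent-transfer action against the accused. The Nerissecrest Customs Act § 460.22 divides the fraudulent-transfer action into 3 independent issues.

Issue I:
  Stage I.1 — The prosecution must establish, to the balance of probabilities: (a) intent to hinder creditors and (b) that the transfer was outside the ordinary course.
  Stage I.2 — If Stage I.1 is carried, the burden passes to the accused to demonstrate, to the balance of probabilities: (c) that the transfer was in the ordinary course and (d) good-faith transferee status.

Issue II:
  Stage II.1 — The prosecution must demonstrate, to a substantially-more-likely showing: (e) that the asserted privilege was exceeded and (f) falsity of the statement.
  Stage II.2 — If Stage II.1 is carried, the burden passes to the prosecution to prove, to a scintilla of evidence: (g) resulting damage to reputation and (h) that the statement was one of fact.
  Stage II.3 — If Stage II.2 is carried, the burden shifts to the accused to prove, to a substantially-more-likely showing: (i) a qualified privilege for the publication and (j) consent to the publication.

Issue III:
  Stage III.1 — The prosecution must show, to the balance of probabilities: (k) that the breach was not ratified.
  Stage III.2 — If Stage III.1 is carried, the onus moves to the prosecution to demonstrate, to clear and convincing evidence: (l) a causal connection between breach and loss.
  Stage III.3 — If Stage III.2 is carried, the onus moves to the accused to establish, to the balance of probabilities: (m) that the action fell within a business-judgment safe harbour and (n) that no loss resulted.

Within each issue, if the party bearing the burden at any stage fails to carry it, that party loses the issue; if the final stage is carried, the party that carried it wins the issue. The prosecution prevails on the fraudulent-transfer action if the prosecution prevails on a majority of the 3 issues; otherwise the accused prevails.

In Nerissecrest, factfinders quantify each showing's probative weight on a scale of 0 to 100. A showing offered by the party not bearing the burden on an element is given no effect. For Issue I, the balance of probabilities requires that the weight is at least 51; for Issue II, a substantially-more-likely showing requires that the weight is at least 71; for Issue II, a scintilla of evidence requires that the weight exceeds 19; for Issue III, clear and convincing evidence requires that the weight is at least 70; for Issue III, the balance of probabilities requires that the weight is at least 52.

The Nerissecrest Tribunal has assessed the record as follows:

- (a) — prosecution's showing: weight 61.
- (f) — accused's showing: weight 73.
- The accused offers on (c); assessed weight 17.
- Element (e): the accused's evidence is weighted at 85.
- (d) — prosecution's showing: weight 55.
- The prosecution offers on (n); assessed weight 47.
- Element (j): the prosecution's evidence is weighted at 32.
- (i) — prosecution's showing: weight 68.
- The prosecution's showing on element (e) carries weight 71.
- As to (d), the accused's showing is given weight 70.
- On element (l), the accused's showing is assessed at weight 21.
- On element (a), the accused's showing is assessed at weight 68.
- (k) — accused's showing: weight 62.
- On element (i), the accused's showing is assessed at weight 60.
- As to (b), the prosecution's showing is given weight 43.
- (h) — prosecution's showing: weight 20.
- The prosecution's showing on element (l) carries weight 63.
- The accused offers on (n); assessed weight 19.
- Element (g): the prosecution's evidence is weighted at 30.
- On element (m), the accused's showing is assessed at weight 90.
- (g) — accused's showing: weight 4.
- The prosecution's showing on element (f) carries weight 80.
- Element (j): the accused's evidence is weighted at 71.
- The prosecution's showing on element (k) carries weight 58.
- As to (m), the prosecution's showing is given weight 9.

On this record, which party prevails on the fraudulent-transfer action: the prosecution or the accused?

accused

— Issue I —
Stage I.1 (prosecution, the balance of probabilities, weight is at least 51): (a) 61 (accused's 68 disregarded) ≥ 51 — meets; (b) 43 < 51 — fails.
  Stage I.1 not carried; the prosecution fails its burden.
So the accused prevails on this issue.
— Issue II —
Stage II.1 — burden on prosecution; standard: a substantially-more-likely showing (weight is at least 71).
    (e): 71 (accused's 85 disregarded) ≥ 71 [met]
    (f): 80 (accused's 73 disregarded) ≥ 71 [met]
  Stage II.1 is satisfied; the prosecution continues to bear the burden.
Stage II.2 — burden on prosecution; standard: a scintilla of evidence (weight exceeds 19).
    (g): 30 (accused's 4 disregarded) > 19 [met]
    (h): 20 > 19 [met]
  All elements met. The burden passes to the accused.
Stage II.3 — burden on accused; standard: a substantially-more-likely showing (weight is at least 71).
    (i): 60 (prosecution's 68 disregarded) < 71 [not met]
    (j): 71 (prosecution's 32 disregarded) ≥ 71 [met]
  Not every element is met, so the accused fails to carry Stage II.3.
The prosecution prevails on this issue.
— Issue III —
Stage III.1 (prosecution, the balance of probabilities, weight is at least 52): (k) 58 (accused's 62 disregarded) ≥ 52 — meets.
  All elements met. The prosecution retains the burden for Stage III.2.
Stage III.2 (prosecution, clear and convincing evidence, weight is at least 70): (l) 63 (accused's 21 disregarded) < 70 — fails.
  The prosecution does not carry Stage III.2.
The analysis ends at Stage III.2; the accused prevails on this issue.
Per-issue: Issue I → accused; Issue II → prosecution; Issue III → accused. The prosecution must prevail on a majority of issues; overall, the accused prevails.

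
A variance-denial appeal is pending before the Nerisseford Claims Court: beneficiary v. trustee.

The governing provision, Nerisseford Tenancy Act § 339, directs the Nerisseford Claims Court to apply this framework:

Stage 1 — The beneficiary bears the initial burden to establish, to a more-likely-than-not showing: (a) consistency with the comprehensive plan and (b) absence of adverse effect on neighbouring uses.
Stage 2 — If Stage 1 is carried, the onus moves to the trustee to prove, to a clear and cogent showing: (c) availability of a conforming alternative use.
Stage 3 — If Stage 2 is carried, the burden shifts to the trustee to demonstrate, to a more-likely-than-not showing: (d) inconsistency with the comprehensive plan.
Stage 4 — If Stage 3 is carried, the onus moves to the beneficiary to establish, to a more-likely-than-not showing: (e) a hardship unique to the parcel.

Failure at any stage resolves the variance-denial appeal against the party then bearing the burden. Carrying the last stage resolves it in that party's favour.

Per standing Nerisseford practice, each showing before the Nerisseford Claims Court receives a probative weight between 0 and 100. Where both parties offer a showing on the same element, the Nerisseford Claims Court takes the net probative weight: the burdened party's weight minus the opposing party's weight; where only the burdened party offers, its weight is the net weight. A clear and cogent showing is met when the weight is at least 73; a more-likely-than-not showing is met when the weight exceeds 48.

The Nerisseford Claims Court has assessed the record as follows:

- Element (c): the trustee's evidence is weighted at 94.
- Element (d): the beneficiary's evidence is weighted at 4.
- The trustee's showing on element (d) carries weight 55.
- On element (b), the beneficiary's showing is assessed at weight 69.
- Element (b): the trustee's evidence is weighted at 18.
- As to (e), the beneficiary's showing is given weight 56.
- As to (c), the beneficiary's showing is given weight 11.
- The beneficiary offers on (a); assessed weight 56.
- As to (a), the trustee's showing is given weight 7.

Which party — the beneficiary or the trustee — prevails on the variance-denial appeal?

beneficiary

Stage 1 — burden on beneficiary; standard: a more-likely-than-not showing (weight exceeds 48).
    (a): 56 − 7 = 49 > 48 [met]
    (b): 69 − 18 = 51 > 48 [met]
  All elements met. The burden passes to the trustee.
Stage 2 — burden on trustee; standard: a clear and cogent showing (weight is at least 73).
    (c): 94 − 11 = 83 ≥ 73 [met]
  All elements met. The trustee retains the burden for Stage 3.
Stage 3 — burden on trustee; standard: a more-likely-than-not showing (weight exceeds 48).
    (d): 55 − 4 = 51 > 48 [met]
  All elements met. The burden passes to the beneficiary.
Stage 4 — burden on beneficiary; standard: a more-likely-than-not showing (weight exceeds 48).
    (e): 56 > 48 [met]
  The beneficiary carries the last stage.
All stages carried — the beneficiary prevails.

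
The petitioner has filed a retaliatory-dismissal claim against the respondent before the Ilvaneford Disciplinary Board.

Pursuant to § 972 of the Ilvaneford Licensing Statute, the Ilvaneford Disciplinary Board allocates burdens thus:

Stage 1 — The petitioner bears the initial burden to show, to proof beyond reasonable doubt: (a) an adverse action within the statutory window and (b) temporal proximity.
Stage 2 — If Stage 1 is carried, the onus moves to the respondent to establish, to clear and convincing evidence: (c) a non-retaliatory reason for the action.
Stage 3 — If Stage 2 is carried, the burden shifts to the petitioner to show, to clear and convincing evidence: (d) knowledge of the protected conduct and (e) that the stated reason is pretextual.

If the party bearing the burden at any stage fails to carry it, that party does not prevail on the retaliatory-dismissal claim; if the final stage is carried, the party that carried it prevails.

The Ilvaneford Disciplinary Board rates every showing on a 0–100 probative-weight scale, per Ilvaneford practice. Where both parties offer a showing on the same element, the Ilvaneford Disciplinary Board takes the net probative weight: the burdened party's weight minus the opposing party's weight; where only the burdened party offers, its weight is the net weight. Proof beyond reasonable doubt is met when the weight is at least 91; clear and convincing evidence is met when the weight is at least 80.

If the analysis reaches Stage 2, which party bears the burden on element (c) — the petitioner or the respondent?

Stage 2's rule assigns the burden to the respondent (to clear and convincing evidence).

respondent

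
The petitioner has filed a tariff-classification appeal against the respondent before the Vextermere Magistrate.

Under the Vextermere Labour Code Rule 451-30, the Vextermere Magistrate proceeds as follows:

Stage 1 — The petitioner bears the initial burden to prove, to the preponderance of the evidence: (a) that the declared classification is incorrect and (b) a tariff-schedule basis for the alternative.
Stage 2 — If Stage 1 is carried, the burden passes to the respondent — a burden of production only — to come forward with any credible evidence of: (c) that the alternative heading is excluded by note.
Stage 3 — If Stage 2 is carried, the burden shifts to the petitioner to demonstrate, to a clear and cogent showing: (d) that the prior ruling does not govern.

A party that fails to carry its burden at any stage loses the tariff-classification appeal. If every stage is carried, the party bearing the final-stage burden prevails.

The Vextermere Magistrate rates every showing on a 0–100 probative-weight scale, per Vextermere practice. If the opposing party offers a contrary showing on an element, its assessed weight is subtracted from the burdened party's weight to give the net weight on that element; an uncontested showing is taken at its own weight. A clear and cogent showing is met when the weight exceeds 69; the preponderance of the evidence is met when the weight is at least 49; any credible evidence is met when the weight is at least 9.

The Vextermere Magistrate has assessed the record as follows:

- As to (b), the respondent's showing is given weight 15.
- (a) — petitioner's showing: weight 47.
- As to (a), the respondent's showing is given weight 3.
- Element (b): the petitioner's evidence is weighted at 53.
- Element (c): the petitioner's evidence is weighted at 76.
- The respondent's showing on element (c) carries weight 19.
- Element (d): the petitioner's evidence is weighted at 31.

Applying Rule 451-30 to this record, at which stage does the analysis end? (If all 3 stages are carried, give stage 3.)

stage 1

At Stage 1 the petitioner must meet the preponderance of the evidence (weight is at least 49): on (a) the weight is 47 less the opposing 3 gives net 44, which does not reach 49, so (a) does not meet the standard; on (b) the weight is 53 less the opposing 15 gives net 38, < 49, so (b) does not meet the standard.
  Not every element is met, so the petitioner fails to carry Stage 1.
The respondent prevails.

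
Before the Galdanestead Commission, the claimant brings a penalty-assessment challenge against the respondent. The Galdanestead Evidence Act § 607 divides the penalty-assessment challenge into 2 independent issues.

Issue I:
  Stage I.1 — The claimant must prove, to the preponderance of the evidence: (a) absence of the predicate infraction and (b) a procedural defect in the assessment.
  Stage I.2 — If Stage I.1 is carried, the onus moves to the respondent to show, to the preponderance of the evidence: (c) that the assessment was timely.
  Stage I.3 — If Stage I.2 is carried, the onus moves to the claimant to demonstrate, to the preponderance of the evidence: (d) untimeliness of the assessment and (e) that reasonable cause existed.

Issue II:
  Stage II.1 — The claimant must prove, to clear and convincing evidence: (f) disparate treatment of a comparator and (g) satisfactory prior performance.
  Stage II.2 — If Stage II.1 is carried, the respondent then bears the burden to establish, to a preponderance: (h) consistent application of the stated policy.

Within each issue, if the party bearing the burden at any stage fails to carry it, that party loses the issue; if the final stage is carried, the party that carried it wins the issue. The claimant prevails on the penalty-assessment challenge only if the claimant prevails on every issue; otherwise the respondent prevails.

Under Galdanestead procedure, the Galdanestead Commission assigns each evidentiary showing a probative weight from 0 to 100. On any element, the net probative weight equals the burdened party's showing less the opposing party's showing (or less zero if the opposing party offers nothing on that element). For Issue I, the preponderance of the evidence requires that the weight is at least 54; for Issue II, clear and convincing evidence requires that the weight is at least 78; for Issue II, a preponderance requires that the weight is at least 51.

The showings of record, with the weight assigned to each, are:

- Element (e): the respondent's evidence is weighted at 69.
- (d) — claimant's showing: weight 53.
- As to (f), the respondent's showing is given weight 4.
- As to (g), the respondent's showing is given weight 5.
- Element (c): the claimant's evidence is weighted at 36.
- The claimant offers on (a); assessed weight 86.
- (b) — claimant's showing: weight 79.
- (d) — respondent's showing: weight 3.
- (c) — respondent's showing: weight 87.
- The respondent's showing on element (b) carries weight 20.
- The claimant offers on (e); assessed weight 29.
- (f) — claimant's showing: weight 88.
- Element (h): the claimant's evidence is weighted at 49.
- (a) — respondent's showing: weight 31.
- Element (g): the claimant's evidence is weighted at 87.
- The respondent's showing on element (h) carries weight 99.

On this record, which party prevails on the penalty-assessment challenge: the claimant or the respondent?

claimant

— Issue I —
Stage I.1 — burden on claimant; standard: the preponderance of the evidence (weight is at least 54).
    (a): 86 − 31 = 55 ≥ 54 [met]
    (b): 79 − 20 = 59 ≥ 54 [met]
  All elements met. The burden passes to the respondent.
Stage I.2 — burden on respondent; standard: the preponderance of the evidence (weight is at least 54).
    (c): 87 − 36 = 51 < 54 [not met]
  Not every element is met, so the respondent fails to carry Stage I.2.
The claimant prevails on this issue.
— Issue II —
Stage II.1 — burden on claimant; standard: clear and convincing evidence (weight is at least 78).
    (f): 88 − 4 = 84 ≥ 78 [met]
    (g): 87 − 5 = 82 ≥ 78 [met]
  The claimant carries Stage II.1; the respondent now bears the burden.
Stage II.2 — burden on respondent; standard: a preponderance (weight is at least 51).
    (h): 99 − 49 = 50 < 51 [not met]
  Not every element is met, so the respondent fails to carry Stage II.2.
The analysis ends at Stage II.2; the claimant prevails on this issue.
Per-issue: Issue I → claimant; Issue II → claimant. The claimant must prevail on every issue; overall, the claimant prevails.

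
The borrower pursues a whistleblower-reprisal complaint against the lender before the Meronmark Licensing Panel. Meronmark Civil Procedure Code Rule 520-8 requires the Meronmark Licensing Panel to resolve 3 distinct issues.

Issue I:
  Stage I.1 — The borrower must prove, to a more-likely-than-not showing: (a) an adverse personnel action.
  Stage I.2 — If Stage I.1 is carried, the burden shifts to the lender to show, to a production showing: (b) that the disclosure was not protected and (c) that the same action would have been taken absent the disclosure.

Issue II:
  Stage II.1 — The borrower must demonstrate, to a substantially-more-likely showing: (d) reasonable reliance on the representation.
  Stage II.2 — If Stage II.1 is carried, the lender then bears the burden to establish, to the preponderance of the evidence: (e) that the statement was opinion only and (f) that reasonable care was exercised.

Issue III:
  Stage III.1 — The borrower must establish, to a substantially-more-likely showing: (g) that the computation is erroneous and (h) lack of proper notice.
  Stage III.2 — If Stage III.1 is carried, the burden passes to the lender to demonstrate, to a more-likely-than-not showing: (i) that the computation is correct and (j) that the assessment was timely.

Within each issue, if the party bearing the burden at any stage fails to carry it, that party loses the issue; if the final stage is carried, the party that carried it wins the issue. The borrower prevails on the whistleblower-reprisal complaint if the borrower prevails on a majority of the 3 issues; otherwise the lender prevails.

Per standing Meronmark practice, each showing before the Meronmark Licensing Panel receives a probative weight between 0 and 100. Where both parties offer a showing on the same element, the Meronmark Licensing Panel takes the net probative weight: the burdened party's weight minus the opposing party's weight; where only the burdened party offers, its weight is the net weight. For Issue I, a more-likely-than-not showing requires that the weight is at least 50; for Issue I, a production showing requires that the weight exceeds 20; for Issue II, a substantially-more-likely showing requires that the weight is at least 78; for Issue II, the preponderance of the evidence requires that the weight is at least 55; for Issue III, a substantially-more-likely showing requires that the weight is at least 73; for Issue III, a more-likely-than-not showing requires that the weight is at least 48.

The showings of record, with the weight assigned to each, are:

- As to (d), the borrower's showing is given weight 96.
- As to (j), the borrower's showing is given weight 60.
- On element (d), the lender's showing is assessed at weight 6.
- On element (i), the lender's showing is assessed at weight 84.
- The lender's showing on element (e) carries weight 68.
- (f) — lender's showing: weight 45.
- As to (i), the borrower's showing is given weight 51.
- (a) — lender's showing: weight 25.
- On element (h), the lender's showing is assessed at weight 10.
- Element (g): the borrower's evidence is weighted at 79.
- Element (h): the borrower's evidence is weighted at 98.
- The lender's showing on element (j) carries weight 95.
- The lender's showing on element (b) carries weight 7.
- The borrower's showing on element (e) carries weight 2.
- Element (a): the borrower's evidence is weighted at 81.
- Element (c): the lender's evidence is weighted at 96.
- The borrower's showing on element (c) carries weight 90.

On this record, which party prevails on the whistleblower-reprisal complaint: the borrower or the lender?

borrower

— Issue I —
Stage I.1 (borrower, a more-likely-than-not showing, weight is at least 50): (a) net 81−25=56 ≥ 50 — meets.
  Stage I.1 carried; the burden shifts to the lender.
Stage I.2 (lender, a production showing, weight exceeds 20): (b) 7 ≤ 20 — fails; (c) net 96−90=6 ≤ 20 — fails.
  Stage I.2 not carried; the lender fails its burden.
So the borrower prevails on this issue.
— Issue II —
Stage II.1 (borrower, a substantially-more-likely showing, weight is at least 78): (d) net 96−6=90 ≥ 78 — meets.
  All elements met. The burden passes to the lender.
Stage II.2 (lender, the preponderance of the evidence, weight is at least 55): (e) net 68−2=66 ≥ 55 — meets; (f) 45 < 55 — fails.
  Not every element is met, so the lender fails to carry Stage II.2.
The analysis ends at Stage II.2; the borrower prevails on this issue.
— Issue III —
Stage III.1 (borrower, a substantially-more-likely showing, weight is at least 73): (g) 79 ≥ 73 — meets; (h) net 98−10=88 ≥ 73 — meets.
  Stage III.1 carried; the burden shifts to the lender.
Stage III.2 (lender, a more-likely-than-not showing, weight is at least 48): (i) net 84−51=33 < 48 — fails; (j) net 95−60=35 < 48 — fails.
  Not every element is met, so the lender fails to carry Stage III.2.
The borrower prevails on this issue.
Per-issue: Issue I → borrower; Issue II → borrower; Issue III → borrower. The borrower must prevail on a majority of issues; overall, the borrower prevails.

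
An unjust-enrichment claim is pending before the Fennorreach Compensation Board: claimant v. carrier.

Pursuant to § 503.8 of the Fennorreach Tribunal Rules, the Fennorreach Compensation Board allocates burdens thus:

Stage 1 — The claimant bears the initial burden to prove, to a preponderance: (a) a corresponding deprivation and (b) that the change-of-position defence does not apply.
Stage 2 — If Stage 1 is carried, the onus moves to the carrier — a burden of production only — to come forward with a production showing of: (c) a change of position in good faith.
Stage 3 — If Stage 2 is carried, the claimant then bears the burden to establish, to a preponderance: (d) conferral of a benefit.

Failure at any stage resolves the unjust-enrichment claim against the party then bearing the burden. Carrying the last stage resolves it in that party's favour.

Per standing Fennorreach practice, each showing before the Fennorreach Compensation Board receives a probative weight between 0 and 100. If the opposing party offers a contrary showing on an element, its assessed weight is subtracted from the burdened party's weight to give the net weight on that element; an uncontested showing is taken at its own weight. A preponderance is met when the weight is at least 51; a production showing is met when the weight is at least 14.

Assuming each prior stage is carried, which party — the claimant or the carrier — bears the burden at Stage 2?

Stage 2's rule assigns the burden to the carrier (to a production showing).

carrier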